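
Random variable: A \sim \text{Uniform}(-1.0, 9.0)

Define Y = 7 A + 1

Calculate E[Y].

For Y = 7A + 1:
E[Y] = 7 * E[A] + 1
E[A] = (-1 + 9)/2 = 4
E[Y] = 7 * 4 + 1 = 29

29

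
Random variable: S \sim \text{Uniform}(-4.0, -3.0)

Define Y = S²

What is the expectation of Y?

E[S²] = Var(S) + (E[S])² = 0.083333333 + 12.25 = 12.333333

12.333333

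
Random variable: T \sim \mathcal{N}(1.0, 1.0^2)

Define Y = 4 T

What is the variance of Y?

For Y = aT + b: Var(Y) = a² * Var(T)
Var(T) = 1.0^2 = 1
Var(Y) = 4² * 1 = 16 * 1 = 16

16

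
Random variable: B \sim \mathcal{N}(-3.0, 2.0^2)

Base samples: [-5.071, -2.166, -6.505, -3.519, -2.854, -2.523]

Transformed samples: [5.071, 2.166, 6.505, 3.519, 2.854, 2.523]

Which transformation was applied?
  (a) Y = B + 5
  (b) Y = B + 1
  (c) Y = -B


Checking option (c) Y = -B:
  B = -5.071 -> Y = 5.071 ✓
  B = -2.166 -> Y = 2.166 ✓
  B = -6.505 -> Y = 6.505 ✓
All samples match this transformation.

(c) -B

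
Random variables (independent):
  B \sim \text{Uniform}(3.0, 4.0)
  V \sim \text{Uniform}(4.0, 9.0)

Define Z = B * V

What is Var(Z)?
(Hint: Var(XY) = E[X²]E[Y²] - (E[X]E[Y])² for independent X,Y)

Var(XY) = E[X²]E[Y²] - (E[X]E[Y])²
E[B] = 3.5, Var(B) = 0.083333333
E[V] = 6.5, Var(V) = 2.0833333
E[B²] = 0.083333333 + 3.5² = 12.333333
E[V²] = 2.0833333 + 6.5² = 44.333333
Var(Z) = 12.333333*44.333333 - (3.5*6.5)²
= 546.77778 - 517.5625 = 29.215278

29.215278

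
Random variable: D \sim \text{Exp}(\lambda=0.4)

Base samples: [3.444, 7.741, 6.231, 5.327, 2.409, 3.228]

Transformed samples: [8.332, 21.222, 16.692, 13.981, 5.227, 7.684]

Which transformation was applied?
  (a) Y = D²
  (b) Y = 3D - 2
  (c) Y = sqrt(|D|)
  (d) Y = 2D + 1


Checking option (b) Y = 3D - 2:
  D = 3.444 -> Y = 8.332 ✓
  D = 7.741 -> Y = 21.222 ✓
  D = 6.231 -> Y = 16.692 ✓
All samples match this transformation.

(b) 3D - 2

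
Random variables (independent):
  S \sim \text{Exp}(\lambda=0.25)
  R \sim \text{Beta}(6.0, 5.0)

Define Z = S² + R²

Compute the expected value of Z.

E[Z] = E[S²] + E[R²]
E[S²] = Var(S) + E[S]² = 16 + 16 = 32
E[R²] = Var(R) + E[R]² = 0.020661157 + 0.29752066 = 0.31818182
E[Z] = 32 + 0.31818182 = 32.318182

32.318182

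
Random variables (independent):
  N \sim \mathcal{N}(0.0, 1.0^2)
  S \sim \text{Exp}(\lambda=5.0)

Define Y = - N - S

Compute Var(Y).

For independent RVs: Var(aX + bY) = a²Var(X) + b²Var(Y)
Var(N) = 1
Var(S) = 0.04
Var(Y) = (-1)²*1 + (-1)²*0.04
= 1*1 + 1*0.04 = 1.04

1.04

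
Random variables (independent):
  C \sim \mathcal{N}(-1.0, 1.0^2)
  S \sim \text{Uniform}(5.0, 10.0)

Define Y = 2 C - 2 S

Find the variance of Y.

For independent RVs: Var(aX + bY) = a²Var(X) + b²Var(Y)
Var(C) = 1
Var(S) = 2.0833333
Var(Y) = 2²*1 + (-2)²*2.0833333
= 4*1 + 4*2.0833333 = 12.333333

12.333333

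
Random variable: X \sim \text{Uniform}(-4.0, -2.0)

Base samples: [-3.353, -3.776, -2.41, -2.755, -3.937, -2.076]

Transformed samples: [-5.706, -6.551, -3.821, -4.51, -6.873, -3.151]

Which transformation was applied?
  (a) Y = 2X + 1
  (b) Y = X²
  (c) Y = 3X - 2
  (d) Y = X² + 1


Checking option (a) Y = 2X + 1:
  X = -3.353 -> Y = -5.706 ✓
  X = -3.776 -> Y = -6.551 ✓
  X = -2.41 -> Y = -3.821 ✓
All samples match this transformation.

(a) 2X + 1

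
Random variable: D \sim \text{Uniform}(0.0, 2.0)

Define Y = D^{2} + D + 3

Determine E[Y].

E[Y] = 1*E[D²] + 1*E[D] + 3
E[D] = 1
E[D²] = Var(D) + (E[D])² = 0.33333333 + 1 = 1.3333333
E[Y] = 1*1.3333333 + 1*1 + 3 = 5.3333333

5.3333333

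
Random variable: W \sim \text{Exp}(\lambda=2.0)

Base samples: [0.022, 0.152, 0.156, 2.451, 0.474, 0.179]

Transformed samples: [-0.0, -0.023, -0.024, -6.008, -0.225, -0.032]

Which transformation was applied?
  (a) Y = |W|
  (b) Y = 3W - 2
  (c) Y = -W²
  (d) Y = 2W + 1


Checking option (c) Y = -W²:
  W = 0.022 -> Y = -0.0 ✓
  W = 0.152 -> Y = -0.023 ✓
  W = 0.156 -> Y = -0.024 ✓
All samples match this transformation.

(c) -W²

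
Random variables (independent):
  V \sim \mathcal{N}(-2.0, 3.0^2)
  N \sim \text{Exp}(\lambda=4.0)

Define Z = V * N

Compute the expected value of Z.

For independent RVs: E[XY] = E[X]*E[Y]
E[V] = -2
E[N] = 0.25
E[Z] = -2 * 0.25 = -0.5

-0.5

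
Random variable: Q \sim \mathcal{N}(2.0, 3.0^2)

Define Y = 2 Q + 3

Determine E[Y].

For Y = 2Q + 3:
E[Y] = 2 * E[Q] + 3
E[Q] = 2.0 = 2
E[Y] = 2 * 2 + 3 = 7

7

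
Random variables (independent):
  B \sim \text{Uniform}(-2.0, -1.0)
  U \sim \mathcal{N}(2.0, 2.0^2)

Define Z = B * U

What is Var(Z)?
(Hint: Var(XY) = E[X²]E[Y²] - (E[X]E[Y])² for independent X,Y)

Var(XY) = E[X²]E[Y²] - (E[X]E[Y])²
E[B] = -1.5, Var(B) = 0.083333333
E[U] = 2, Var(U) = 4
E[B²] = 0.083333333 + (-1.5)² = 2.3333333
E[U²] = 4 + 2² = 8
Var(Z) = 2.3333333*8 - (-1.5*2)²
= 18.666667 - 9 = 9.6666667

9.6666667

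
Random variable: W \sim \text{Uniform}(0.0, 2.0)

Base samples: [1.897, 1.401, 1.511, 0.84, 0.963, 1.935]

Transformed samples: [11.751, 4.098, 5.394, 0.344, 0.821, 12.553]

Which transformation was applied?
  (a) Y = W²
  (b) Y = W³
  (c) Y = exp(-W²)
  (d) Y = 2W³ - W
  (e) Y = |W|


Checking option (d) Y = 2W³ - W:
  W = 1.897 -> Y = 11.751 ✓
  W = 1.401 -> Y = 4.098 ✓
  W = 1.511 -> Y = 5.394 ✓
All samples match this transformation.

(d) 2W³ - W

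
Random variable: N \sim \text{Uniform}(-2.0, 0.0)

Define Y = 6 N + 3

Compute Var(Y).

For Y = aN + b: Var(Y) = a² * Var(N)
Var(N) = (0 + 2)^2/12 = 0.33333333
Var(Y) = 6² * 0.33333333 = 36 * 0.33333333 = 12

12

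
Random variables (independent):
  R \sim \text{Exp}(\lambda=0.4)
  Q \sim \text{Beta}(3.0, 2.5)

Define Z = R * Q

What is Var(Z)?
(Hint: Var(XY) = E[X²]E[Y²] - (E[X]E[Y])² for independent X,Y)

Var(XY) = E[X²]E[Y²] - (E[X]E[Y])²
E[R] = 2.5, Var(R) = 6.25
E[Q] = 0.54545455, Var(Q) = 0.038143675
E[R²] = 6.25 + 2.5² = 12.5
E[Q²] = 0.038143675 + 0.54545455² = 0.33566434
Var(Z) = 12.5*0.33566434 - (2.5*0.54545455)²
= 4.1958042 - 1.8595041 = 2.3363001

2.3363001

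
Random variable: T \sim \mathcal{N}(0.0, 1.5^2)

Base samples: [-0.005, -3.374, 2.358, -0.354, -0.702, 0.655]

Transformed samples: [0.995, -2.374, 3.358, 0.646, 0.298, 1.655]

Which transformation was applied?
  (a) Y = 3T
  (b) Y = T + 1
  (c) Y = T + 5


Checking option (b) Y = T + 1:
  T = -0.005 -> Y = 0.995 ✓
  T = -3.374 -> Y = -2.374 ✓
  T = 2.358 -> Y = 3.358 ✓
All samples match this transformation.

(b) T + 1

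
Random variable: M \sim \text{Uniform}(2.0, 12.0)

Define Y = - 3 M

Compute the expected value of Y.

For Y = -3M:
E[Y] = -3 * E[M]
E[M] = (2 + 12)/2 = 7
E[Y] = -3 * 7 = -21

-21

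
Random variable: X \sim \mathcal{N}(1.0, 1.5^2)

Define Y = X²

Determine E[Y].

Using E[X²] = Var(X) + (E[X])²:
E[X] = 1
Var(X) = 1.5^2 = 2.25
E[X²] = 2.25 + 1² = 2.25 + 1 = 3.25

3.25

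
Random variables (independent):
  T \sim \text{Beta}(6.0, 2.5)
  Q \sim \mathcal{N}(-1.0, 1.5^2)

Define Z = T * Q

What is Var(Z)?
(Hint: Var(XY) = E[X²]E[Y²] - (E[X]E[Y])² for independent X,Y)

Var(XY) = E[X²]E[Y²] - (E[X]E[Y])²
E[T] = 0.70588235, Var(T) = 0.021853943
E[Q] = -1, Var(Q) = 2.25
E[T²] = 0.021853943 + 0.70588235² = 0.52012384
E[Q²] = 2.25 + (-1)² = 3.25
Var(Z) = 0.52012384*3.25 - (0.70588235*(-1))²
= 1.6904025 - 0.4982699 = 1.1921326

1.1921326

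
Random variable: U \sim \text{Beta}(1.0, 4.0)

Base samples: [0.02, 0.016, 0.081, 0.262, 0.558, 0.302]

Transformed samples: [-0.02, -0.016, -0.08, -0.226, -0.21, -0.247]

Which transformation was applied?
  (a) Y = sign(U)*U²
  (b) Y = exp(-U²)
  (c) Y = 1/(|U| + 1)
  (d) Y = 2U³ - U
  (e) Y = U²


Checking option (d) Y = 2U³ - U:
  U = 0.02 -> Y = -0.02 ✓
  U = 0.016 -> Y = -0.016 ✓
  U = 0.081 -> Y = -0.08 ✓
All samples match this transformation.

(d) 2U³ - U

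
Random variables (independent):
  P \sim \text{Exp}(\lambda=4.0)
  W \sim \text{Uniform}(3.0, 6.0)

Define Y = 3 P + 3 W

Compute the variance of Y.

For independent RVs: Var(aX + bY) = a²Var(X) + b²Var(Y)
Var(P) = 0.0625
Var(W) = 0.75
Var(Y) = 3²*0.0625 + 3²*0.75
= 9*0.0625 + 9*0.75 = 7.3125

7.3125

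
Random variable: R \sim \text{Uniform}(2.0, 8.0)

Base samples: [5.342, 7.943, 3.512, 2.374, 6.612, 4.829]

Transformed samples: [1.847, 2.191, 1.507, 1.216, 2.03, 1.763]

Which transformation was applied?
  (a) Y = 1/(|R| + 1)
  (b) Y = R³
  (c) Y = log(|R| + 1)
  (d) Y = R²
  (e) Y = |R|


Checking option (c) Y = log(|R| + 1):
  R = 5.342 -> Y = 1.847 ✓
  R = 7.943 -> Y = 2.191 ✓
  R = 3.512 -> Y = 1.507 ✓
All samples match this transformation.

(c) log(|R| + 1)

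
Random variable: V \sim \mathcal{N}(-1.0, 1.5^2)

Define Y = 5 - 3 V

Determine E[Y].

For Y = -3V + 5:
E[Y] = -3 * E[V] + 5
E[V] = -1.0 = -1
E[Y] = -3 * (-1) + 5 = 8

8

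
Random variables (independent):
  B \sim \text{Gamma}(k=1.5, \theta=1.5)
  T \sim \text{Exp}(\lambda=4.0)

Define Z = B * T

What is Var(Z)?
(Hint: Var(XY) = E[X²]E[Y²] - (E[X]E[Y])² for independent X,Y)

Var(XY) = E[X²]E[Y²] - (E[X]E[Y])²
E[B] = 2.25, Var(B) = 3.375
E[T] = 0.25, Var(T) = 0.0625
E[B²] = 3.375 + 2.25² = 8.4375
E[T²] = 0.0625 + 0.25² = 0.125
Var(Z) = 8.4375*0.125 - (2.25*0.25)²
= 1.0546875 - 0.31640625 = 0.73828125

0.73828125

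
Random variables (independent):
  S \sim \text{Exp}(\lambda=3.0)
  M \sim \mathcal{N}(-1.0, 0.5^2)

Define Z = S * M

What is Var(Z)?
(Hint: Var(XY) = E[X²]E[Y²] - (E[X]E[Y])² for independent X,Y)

Var(XY) = E[X²]E[Y²] - (E[X]E[Y])²
E[S] = 0.33333333, Var(S) = 0.11111111
E[M] = -1, Var(M) = 0.25
E[S²] = 0.11111111 + 0.33333333² = 0.22222222
E[M²] = 0.25 + (-1)² = 1.25
Var(Z) = 0.22222222*1.25 - (0.33333333*(-1))²
= 0.27777778 - 0.11111111 = 0.16666667

0.16666667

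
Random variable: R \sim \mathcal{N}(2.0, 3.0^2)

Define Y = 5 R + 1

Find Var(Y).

For Y = aR + b: Var(Y) = a² * Var(R)
Var(R) = 3.0^2 = 9
Var(Y) = 5² * 9 = 25 * 9 = 225

225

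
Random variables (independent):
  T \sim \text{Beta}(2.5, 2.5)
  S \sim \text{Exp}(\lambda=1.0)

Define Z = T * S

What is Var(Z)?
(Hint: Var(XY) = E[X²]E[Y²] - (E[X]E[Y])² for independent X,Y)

Var(XY) = E[X²]E[Y²] - (E[X]E[Y])²
E[T] = 0.5, Var(T) = 0.041666667
E[S] = 1, Var(S) = 1
E[T²] = 0.041666667 + 0.5² = 0.29166667
E[S²] = 1 + 1² = 2
Var(Z) = 0.29166667*2 - (0.5*1)²
= 0.58333333 - 0.25 = 0.33333333

0.33333333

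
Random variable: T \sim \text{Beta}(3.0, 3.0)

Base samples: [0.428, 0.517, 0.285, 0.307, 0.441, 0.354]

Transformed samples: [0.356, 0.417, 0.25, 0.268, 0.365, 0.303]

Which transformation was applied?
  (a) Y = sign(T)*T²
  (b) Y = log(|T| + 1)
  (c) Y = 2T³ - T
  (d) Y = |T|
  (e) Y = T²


Checking option (b) Y = log(|T| + 1):
  T = 0.428 -> Y = 0.356 ✓
  T = 0.517 -> Y = 0.417 ✓
  T = 0.285 -> Y = 0.25 ✓
All samples match this transformation.

(b) log(|T| + 1)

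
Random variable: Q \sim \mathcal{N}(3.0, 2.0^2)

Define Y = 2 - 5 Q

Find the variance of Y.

For Y = aQ + b: Var(Y) = a² * Var(Q)
Var(Q) = 2.0^2 = 4
Var(Y) = (-5)² * 4 = 25 * 4 = 100

100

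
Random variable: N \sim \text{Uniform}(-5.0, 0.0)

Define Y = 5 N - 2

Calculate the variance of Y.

For Y = aN + b: Var(Y) = a² * Var(N)
Var(N) = (0 + 5)^2/12 = 2.0833333
Var(Y) = 5² * 2.0833333 = 25 * 2.0833333 = 52.083333

52.083333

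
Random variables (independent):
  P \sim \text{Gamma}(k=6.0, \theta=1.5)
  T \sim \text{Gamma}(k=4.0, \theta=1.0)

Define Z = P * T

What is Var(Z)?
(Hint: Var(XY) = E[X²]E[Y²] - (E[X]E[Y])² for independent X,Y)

Var(XY) = E[X²]E[Y²] - (E[X]E[Y])²
E[P] = 9, Var(P) = 13.5
E[T] = 4, Var(T) = 4
E[P²] = 13.5 + 9² = 94.5
E[T²] = 4 + 4² = 20
Var(Z) = 94.5*20 - (9*4)²
= 1890 - 1296 = 594

594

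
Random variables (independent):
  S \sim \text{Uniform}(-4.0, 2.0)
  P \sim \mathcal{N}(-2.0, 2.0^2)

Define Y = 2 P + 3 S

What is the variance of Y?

For independent RVs: Var(aX + bY) = a²Var(X) + b²Var(Y)
Var(S) = 3
Var(P) = 4
Var(Y) = 3²*3 + 2²*4
= 9*3 + 4*4 = 43

43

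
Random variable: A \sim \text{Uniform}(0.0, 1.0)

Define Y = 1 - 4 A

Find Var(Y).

For Y = aA + b: Var(Y) = a² * Var(A)
Var(A) = (1 - 0)^2/12 = 0.083333333
Var(Y) = (-4)² * 0.083333333 = 16 * 0.083333333 = 1.3333333

1.3333333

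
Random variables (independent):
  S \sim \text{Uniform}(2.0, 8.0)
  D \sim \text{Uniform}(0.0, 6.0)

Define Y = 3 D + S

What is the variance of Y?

For independent RVs: Var(aX + bY) = a²Var(X) + b²Var(Y)
Var(S) = 3
Var(D) = 3
Var(Y) = 1²*3 + 3²*3
= 1*3 + 9*3 = 30

30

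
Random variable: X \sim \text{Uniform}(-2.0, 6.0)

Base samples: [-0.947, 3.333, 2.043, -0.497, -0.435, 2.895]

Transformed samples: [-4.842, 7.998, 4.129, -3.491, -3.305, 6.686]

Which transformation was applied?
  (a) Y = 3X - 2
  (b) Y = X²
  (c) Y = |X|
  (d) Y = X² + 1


Checking option (a) Y = 3X - 2:
  X = -0.947 -> Y = -4.842 ✓
  X = 3.333 -> Y = 7.998 ✓
  X = 2.043 -> Y = 4.129 ✓
All samples match this transformation.

(a) 3X - 2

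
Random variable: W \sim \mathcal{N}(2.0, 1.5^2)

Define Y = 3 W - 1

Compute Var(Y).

For Y = aW + b: Var(Y) = a² * Var(W)
Var(W) = 1.5^2 = 2.25
Var(Y) = 3² * 2.25 = 9 * 2.25 = 20.25

20.25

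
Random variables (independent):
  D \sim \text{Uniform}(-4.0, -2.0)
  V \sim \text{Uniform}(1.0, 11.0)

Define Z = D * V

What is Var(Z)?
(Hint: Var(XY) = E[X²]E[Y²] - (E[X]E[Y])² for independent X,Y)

Var(XY) = E[X²]E[Y²] - (E[X]E[Y])²
E[D] = -3, Var(D) = 0.33333333
E[V] = 6, Var(V) = 8.3333333
E[D²] = 0.33333333 + (-3)² = 9.3333333
E[V²] = 8.3333333 + 6² = 44.333333
Var(Z) = 9.3333333*44.333333 - (-3*6)²
= 413.77778 - 324 = 89.777778

89.777778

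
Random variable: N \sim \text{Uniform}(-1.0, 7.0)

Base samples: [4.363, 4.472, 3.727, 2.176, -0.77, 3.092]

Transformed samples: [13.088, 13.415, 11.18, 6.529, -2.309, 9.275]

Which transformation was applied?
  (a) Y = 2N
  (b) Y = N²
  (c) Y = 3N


Checking option (c) Y = 3N:
  N = 4.363 -> Y = 13.088 ✓
  N = 4.472 -> Y = 13.415 ✓
  N = 3.727 -> Y = 11.18 ✓
All samples match this transformation.

(c) 3N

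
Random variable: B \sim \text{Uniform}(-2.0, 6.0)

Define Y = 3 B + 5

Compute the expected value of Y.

For Y = 3B + 5:
E[Y] = 3 * E[B] + 5
E[B] = (-2 + 6)/2 = 2
E[Y] = 3 * 2 + 5 = 11

11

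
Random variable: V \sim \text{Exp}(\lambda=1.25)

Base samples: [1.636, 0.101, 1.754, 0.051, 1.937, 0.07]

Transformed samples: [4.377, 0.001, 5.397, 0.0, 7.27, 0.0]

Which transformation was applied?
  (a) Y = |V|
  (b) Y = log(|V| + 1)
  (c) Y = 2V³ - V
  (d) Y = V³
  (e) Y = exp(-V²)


Checking option (d) Y = V³:
  V = 1.636 -> Y = 4.377 ✓
  V = 0.101 -> Y = 0.001 ✓
  V = 1.754 -> Y = 5.397 ✓
All samples match this transformation.

(d) V³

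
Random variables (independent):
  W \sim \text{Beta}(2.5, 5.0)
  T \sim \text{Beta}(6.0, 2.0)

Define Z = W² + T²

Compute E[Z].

E[Z] = E[W²] + E[T²]
E[W²] = Var(W) + E[W]² = 0.026143791 + 0.11111111 = 0.1372549
E[T²] = Var(T) + E[T]² = 0.020833333 + 0.5625 = 0.58333333
E[Z] = 0.1372549 + 0.58333333 = 0.72058824

0.72058824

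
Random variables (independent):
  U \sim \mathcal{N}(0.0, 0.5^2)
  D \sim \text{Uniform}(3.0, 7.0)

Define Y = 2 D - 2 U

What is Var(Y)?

For independent RVs: Var(aX + bY) = a²Var(X) + b²Var(Y)
Var(U) = 0.25
Var(D) = 1.3333333
Var(Y) = (-2)²*0.25 + 2²*1.3333333
= 4*0.25 + 4*1.3333333 = 6.3333333

6.3333333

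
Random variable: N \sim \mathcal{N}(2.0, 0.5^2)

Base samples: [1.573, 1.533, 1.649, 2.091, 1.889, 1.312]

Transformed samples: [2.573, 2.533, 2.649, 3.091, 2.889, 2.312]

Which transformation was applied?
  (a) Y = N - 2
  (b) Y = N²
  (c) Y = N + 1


Checking option (c) Y = N + 1:
  N = 1.573 -> Y = 2.573 ✓
  N = 1.533 -> Y = 2.533 ✓
  N = 1.649 -> Y = 2.649 ✓
All samples match this transformation.

(c) N + 1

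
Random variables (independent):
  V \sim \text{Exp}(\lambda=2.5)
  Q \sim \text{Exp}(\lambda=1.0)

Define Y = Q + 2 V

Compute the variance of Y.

For independent RVs: Var(aX + bY) = a²Var(X) + b²Var(Y)
Var(V) = 0.16
Var(Q) = 1
Var(Y) = 2²*0.16 + 1²*1
= 4*0.16 + 1*1 = 1.64

1.64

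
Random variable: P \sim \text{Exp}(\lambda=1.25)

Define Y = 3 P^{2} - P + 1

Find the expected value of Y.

E[Y] = 3*E[P²] - 1*E[P] + 1
E[P] = 0.8
E[P²] = Var(P) + (E[P])² = 0.64 + 0.64 = 1.28
E[Y] = 3*1.28 - 1*0.8 + 1 = 4.04

4.04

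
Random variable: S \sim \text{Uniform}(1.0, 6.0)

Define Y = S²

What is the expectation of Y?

Using E[X²] = Var(X) + (E[X])²:
E[S] = 3.5
Var(S) = (6 - 1)^2/12 = 2.0833333
E[S²] = 2.0833333 + 3.5² = 2.0833333 + 12.25 = 14.333333

14.333333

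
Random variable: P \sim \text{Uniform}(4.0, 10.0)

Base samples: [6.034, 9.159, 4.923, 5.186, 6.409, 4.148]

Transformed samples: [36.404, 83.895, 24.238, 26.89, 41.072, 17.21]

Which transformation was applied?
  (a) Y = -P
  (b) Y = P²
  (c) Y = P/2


Checking option (b) Y = P²:
  P = 6.034 -> Y = 36.404 ✓
  P = 9.159 -> Y = 83.895 ✓
  P = 4.923 -> Y = 24.238 ✓
All samples match this transformation.

(b) P²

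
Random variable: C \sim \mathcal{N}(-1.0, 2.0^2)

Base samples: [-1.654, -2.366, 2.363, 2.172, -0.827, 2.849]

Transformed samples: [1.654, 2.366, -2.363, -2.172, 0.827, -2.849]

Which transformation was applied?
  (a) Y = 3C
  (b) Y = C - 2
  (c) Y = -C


Checking option (c) Y = -C:
  C = -1.654 -> Y = 1.654 ✓
  C = -2.366 -> Y = 2.366 ✓
  C = 2.363 -> Y = -2.363 ✓
All samples match this transformation.

(c) -C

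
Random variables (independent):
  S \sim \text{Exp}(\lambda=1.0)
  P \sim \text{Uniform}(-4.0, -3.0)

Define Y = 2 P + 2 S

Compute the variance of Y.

For independent RVs: Var(aX + bY) = a²Var(X) + b²Var(Y)
Var(S) = 1
Var(P) = 0.083333333
Var(Y) = 2²*1 + 2²*0.083333333
= 4*1 + 4*0.083333333 = 4.3333333

4.3333333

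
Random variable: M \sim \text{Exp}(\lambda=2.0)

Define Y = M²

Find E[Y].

Using E[X²] = Var(X) + (E[X])²:
E[M] = 0.5
Var(M) = 1/2.0^2 = 0.25
E[M²] = 0.25 + 0.5² = 0.25 + 0.25 = 0.5

0.5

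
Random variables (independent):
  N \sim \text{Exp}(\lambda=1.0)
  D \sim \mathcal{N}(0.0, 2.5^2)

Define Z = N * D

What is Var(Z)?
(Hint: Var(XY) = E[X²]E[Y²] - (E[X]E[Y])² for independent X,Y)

Var(XY) = E[X²]E[Y²] - (E[X]E[Y])²
E[N] = 1, Var(N) = 1
E[D] = 0, Var(D) = 6.25
E[N²] = 1 + 1² = 2
E[D²] = 6.25 + 0² = 6.25
Var(Z) = 2*6.25 - (1*0)²
= 12.5 - 0 = 12.5

12.5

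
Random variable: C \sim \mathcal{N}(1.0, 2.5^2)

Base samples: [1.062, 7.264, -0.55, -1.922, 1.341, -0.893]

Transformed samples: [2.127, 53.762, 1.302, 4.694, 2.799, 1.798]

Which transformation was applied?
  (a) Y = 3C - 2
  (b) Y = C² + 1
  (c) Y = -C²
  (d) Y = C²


Checking option (b) Y = C² + 1:
  C = 1.062 -> Y = 2.127 ✓
  C = 7.264 -> Y = 53.762 ✓
  C = -0.55 -> Y = 1.302 ✓
All samples match this transformation.

(b) C² + 1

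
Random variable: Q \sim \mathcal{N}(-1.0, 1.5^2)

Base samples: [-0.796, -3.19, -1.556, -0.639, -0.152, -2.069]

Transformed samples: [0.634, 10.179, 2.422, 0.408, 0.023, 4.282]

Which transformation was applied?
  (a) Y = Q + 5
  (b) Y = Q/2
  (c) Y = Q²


Checking option (c) Y = Q²:
  Q = -0.796 -> Y = 0.634 ✓
  Q = -3.19 -> Y = 10.179 ✓
  Q = -1.556 -> Y = 2.422 ✓
All samples match this transformation.

(c) Q²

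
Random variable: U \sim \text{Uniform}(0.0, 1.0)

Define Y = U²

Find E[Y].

E[U²] = Var(U) + (E[U])² = 0.083333333 + 0.25 = 0.33333333

0.33333333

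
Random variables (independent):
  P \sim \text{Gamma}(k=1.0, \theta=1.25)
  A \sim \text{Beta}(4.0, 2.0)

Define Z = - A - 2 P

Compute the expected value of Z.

E[Z] = -2*E[P] - 1*E[A]
E[P] = 1.25
E[A] = 0.66666667
E[Z] = -2*1.25 - 1*0.66666667 = -3.1666667

-3.1666667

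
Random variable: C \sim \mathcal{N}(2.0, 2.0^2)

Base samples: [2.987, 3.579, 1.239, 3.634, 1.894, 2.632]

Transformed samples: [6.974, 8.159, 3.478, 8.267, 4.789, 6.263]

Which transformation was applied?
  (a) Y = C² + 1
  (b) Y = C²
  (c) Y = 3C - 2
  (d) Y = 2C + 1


Checking option (d) Y = 2C + 1:
  C = 2.987 -> Y = 6.974 ✓
  C = 3.579 -> Y = 8.159 ✓
  C = 1.239 -> Y = 3.478 ✓
All samples match this transformation.

(d) 2C + 1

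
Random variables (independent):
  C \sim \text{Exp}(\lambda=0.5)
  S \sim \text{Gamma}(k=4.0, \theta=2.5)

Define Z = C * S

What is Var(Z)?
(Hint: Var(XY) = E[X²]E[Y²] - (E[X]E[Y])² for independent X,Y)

Var(XY) = E[X²]E[Y²] - (E[X]E[Y])²
E[C] = 2, Var(C) = 4
E[S] = 10, Var(S) = 25
E[C²] = 4 + 2² = 8
E[S²] = 25 + 10² = 125
Var(Z) = 8*125 - (2*10)²
= 1000 - 400 = 600

600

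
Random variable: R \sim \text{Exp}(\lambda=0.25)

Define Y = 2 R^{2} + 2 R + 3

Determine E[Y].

E[Y] = 2*E[R²] + 2*E[R] + 3
E[R] = 4
E[R²] = Var(R) + (E[R])² = 16 + 16 = 32
E[Y] = 2*32 + 2*4 + 3 = 75

75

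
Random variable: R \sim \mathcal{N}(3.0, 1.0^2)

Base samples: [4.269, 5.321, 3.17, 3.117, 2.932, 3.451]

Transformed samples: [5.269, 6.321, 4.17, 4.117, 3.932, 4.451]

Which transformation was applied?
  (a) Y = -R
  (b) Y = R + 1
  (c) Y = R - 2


Checking option (b) Y = R + 1:
  R = 4.269 -> Y = 5.269 ✓
  R = 5.321 -> Y = 6.321 ✓
  R = 3.17 -> Y = 4.17 ✓
All samples match this transformation.

(b) R + 1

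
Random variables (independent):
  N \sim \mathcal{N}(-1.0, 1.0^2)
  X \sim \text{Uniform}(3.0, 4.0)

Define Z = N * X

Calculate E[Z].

For independent RVs: E[XY] = E[X]*E[Y]
E[N] = -1
E[X] = 3.5
E[Z] = -1 * 3.5 = -3.5

-3.5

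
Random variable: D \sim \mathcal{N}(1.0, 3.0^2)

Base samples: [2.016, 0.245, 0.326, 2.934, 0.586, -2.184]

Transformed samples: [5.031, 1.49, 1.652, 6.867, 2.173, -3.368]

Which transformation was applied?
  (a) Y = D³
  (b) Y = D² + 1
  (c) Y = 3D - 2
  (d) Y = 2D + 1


Checking option (d) Y = 2D + 1:
  D = 2.016 -> Y = 5.031 ✓
  D = 0.245 -> Y = 1.49 ✓
  D = 0.326 -> Y = 1.652 ✓
All samples match this transformation.

(d) 2D + 1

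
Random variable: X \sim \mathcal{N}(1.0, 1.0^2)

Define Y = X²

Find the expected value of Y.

Using E[X²] = Var(X) + (E[X])²:
E[X] = 1
Var(X) = 1.0^2 = 1
E[X²] = 1 + 1² = 1 + 1 = 2

2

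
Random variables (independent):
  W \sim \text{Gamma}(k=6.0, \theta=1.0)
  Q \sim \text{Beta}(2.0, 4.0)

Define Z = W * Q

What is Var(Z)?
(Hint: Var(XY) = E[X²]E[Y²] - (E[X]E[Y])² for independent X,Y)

Var(XY) = E[X²]E[Y²] - (E[X]E[Y])²
E[W] = 6, Var(W) = 6
E[Q] = 0.33333333, Var(Q) = 0.031746032
E[W²] = 6 + 6² = 42
E[Q²] = 0.031746032 + 0.33333333² = 0.14285714
Var(Z) = 42*0.14285714 - (6*0.33333333)²
= 6 - 4 = 2

2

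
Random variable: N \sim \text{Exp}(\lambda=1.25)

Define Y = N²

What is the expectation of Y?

Using E[X²] = Var(X) + (E[X])²:
E[N] = 0.8
Var(N) = 1/1.25^2 = 0.64
E[N²] = 0.64 + 0.8² = 0.64 + 0.64 = 1.28

1.28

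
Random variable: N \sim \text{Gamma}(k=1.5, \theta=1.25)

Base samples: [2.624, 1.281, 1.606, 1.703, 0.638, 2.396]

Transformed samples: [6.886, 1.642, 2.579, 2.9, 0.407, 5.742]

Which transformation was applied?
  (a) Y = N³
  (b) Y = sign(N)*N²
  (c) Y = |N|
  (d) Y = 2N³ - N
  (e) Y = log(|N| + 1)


Checking option (b) Y = sign(N)*N²:
  N = 2.624 -> Y = 6.886 ✓
  N = 1.281 -> Y = 1.642 ✓
  N = 1.606 -> Y = 2.579 ✓
All samples match this transformation.

(b) sign(N)*N²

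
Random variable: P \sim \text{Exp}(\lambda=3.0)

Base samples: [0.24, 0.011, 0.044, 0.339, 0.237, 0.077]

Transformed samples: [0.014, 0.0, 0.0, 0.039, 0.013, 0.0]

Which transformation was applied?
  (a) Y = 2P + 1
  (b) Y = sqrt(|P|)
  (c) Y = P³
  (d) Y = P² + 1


Checking option (c) Y = P³:
  P = 0.24 -> Y = 0.014 ✓
  P = 0.011 -> Y = 0.0 ✓
  P = 0.044 -> Y = 0.0 ✓
All samples match this transformation.

(c) P³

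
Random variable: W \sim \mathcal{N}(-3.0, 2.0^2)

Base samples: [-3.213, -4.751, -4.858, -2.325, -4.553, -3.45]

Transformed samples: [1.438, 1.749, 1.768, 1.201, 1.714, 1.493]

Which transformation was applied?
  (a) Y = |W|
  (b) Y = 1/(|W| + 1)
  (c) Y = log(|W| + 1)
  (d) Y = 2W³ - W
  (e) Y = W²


Checking option (c) Y = log(|W| + 1):
  W = -3.213 -> Y = 1.438 ✓
  W = -4.751 -> Y = 1.749 ✓
  W = -4.858 -> Y = 1.768 ✓
All samples match this transformation.

(c) log(|W| + 1)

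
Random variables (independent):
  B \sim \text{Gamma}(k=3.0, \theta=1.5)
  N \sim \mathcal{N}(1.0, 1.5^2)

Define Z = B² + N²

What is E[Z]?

E[Z] = E[B²] + E[N²]
E[B²] = Var(B) + E[B]² = 6.75 + 20.25 = 27
E[N²] = Var(N) + E[N]² = 2.25 + 1 = 3.25
E[Z] = 27 + 3.25 = 30.25

30.25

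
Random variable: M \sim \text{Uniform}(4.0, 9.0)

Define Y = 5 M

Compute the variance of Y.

For Y = aM + b: Var(Y) = a² * Var(M)
Var(M) = (9 - 4)^2/12 = 2.0833333
Var(Y) = 5² * 2.0833333 = 25 * 2.0833333 = 52.083333

52.083333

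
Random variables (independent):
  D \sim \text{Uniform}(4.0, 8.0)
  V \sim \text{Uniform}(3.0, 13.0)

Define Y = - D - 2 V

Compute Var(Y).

For independent RVs: Var(aX + bY) = a²Var(X) + b²Var(Y)
Var(D) = 1.3333333
Var(V) = 8.3333333
Var(Y) = (-1)²*1.3333333 + (-2)²*8.3333333
= 1*1.3333333 + 4*8.3333333 = 34.666667

34.666667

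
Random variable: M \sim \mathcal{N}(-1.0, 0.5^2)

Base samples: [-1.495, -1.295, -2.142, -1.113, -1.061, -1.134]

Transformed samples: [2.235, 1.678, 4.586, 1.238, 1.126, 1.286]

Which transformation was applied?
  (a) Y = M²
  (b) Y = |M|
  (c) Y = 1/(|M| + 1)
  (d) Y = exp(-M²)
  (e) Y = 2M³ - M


Checking option (a) Y = M²:
  M = -1.495 -> Y = 2.235 ✓
  M = -1.295 -> Y = 1.678 ✓
  M = -2.142 -> Y = 4.586 ✓
All samples match this transformation.

(a) M²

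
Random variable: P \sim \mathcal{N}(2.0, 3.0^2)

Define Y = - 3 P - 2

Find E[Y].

For Y = -3P - 2:
E[Y] = -3 * E[P] - 2
E[P] = 2.0 = 2
E[Y] = -3 * 2 - 2 = -8

-8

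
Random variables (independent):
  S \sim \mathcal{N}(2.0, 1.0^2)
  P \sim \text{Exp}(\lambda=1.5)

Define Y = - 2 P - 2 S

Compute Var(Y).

For independent RVs: Var(aX + bY) = a²Var(X) + b²Var(Y)
Var(S) = 1
Var(P) = 0.44444444
Var(Y) = (-2)²*1 + (-2)²*0.44444444
= 4*1 + 4*0.44444444 = 5.7777778

5.7777778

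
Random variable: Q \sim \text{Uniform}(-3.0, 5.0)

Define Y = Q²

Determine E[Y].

E[Q²] = Var(Q) + (E[Q])² = 5.3333333 + 1 = 6.3333333

6.3333333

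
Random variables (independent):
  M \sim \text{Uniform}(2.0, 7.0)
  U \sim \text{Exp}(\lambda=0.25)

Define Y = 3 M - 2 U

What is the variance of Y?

For independent RVs: Var(aX + bY) = a²Var(X) + b²Var(Y)
Var(M) = 2.0833333
Var(U) = 16
Var(Y) = 3²*2.0833333 + (-2)²*16
= 9*2.0833333 + 4*16 = 82.75

82.75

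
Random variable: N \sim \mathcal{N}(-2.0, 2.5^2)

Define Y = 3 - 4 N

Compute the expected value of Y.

For Y = -4N + 3:
E[Y] = -4 * E[N] + 3
E[N] = -2.0 = -2
E[Y] = -4 * (-2) + 3 = 11

11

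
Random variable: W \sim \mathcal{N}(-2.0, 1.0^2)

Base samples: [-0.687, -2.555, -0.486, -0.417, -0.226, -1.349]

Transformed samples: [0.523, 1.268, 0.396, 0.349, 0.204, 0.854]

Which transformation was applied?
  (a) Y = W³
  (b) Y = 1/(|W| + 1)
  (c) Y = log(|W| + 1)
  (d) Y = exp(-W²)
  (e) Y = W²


Checking option (c) Y = log(|W| + 1):
  W = -0.687 -> Y = 0.523 ✓
  W = -2.555 -> Y = 1.268 ✓
  W = -0.486 -> Y = 0.396 ✓
All samples match this transformation.

(c) log(|W| + 1)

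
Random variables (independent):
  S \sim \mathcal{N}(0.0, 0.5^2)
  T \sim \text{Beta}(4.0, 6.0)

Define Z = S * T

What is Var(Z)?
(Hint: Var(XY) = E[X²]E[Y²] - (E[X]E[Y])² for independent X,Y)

Var(XY) = E[X²]E[Y²] - (E[X]E[Y])²
E[S] = 0, Var(S) = 0.25
E[T] = 0.4, Var(T) = 0.021818182
E[S²] = 0.25 + 0² = 0.25
E[T²] = 0.021818182 + 0.4² = 0.18181818
Var(Z) = 0.25*0.18181818 - (0*0.4)²
= 0.045454545 - 0 = 0.045454545

0.045454545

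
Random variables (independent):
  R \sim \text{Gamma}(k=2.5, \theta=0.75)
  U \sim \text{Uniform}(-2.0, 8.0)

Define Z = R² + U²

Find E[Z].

E[Z] = E[R²] + E[U²]
E[R²] = Var(R) + E[R]² = 1.40625 + 3.515625 = 4.921875
E[U²] = Var(U) + E[U]² = 8.3333333 + 9 = 17.333333
E[Z] = 4.921875 + 17.333333 = 22.255208

22.255208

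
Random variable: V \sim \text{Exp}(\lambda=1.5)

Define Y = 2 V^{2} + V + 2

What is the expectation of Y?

E[Y] = 2*E[V²] + 1*E[V] + 2
E[V] = 0.66666667
E[V²] = Var(V) + (E[V])² = 0.44444444 + 0.44444444 = 0.88888889
E[Y] = 2*0.88888889 + 1*0.66666667 + 2 = 4.4444444

4.4444444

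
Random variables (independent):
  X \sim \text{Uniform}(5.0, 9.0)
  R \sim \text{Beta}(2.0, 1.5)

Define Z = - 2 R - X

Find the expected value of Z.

E[Z] = -1*E[X] - 2*E[R]
E[X] = 7
E[R] = 0.57142857
E[Z] = -1*7 - 2*0.57142857 = -8.1428571

-8.1428571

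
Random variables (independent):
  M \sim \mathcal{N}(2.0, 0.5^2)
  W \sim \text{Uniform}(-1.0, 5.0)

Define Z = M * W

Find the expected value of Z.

For independent RVs: E[XY] = E[X]*E[Y]
E[M] = 2
E[W] = 2
E[Z] = 2 * 2 = 4

4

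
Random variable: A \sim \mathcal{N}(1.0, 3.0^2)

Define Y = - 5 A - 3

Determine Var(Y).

For Y = aA + b: Var(Y) = a² * Var(A)
Var(A) = 3.0^2 = 9
Var(Y) = (-5)² * 9 = 25 * 9 = 225

225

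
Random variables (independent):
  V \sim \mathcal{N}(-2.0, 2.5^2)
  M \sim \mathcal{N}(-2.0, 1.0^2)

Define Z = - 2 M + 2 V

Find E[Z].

E[Z] = 2*E[V] - 2*E[M]
E[V] = -2
E[M] = -2
E[Z] = 2*(-2) - 2*(-2) = 0

0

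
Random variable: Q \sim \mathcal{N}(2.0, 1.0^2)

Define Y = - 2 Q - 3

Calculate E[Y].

For Y = -2Q - 3:
E[Y] = -2 * E[Q] - 3
E[Q] = 2.0 = 2
E[Y] = -2 * 2 - 3 = -7

-7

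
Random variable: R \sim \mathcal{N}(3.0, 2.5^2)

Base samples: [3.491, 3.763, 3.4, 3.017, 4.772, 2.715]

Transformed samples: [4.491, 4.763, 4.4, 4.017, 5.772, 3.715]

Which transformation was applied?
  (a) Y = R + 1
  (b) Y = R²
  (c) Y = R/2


Checking option (a) Y = R + 1:
  R = 3.491 -> Y = 4.491 ✓
  R = 3.763 -> Y = 4.763 ✓
  R = 3.4 -> Y = 4.4 ✓
All samples match this transformation.

(a) R + 1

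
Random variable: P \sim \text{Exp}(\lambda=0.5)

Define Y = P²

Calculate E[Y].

Using E[X²] = Var(X) + (E[X])²:
E[P] = 2
Var(P) = 1/0.5^2 = 4
E[P²] = 4 + 2² = 4 + 4 = 8

8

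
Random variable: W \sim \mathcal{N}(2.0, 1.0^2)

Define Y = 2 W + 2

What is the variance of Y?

For Y = aW + b: Var(Y) = a² * Var(W)
Var(W) = 1.0^2 = 1
Var(Y) = 2² * 1 = 4 * 1 = 4

4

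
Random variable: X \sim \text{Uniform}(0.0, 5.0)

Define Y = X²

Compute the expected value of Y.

E[X²] = Var(X) + (E[X])² = 2.0833333 + 6.25 = 8.3333333

8.3333333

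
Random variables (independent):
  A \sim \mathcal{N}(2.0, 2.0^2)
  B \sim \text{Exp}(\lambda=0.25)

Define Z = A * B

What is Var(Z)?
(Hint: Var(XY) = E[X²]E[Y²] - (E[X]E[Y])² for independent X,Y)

Var(XY) = E[X²]E[Y²] - (E[X]E[Y])²
E[A] = 2, Var(A) = 4
E[B] = 4, Var(B) = 16
E[A²] = 4 + 2² = 8
E[B²] = 16 + 4² = 32
Var(Z) = 8*32 - (2*4)²
= 256 - 64 = 192

192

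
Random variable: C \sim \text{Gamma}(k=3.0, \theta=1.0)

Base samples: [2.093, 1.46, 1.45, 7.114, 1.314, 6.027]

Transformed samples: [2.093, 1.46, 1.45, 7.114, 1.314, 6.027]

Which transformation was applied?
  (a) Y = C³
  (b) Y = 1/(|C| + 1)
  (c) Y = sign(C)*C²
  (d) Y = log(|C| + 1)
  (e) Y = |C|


Checking option (e) Y = |C|:
  C = 2.093 -> Y = 2.093 ✓
  C = 1.46 -> Y = 1.46 ✓
  C = 1.45 -> Y = 1.45 ✓
All samples match this transformation.

(e) |C|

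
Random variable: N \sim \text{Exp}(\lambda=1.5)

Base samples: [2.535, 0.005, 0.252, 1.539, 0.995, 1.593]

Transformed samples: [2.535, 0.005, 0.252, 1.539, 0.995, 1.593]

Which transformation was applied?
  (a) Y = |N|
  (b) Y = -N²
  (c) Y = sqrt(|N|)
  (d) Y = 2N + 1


Checking option (a) Y = |N|:
  N = 2.535 -> Y = 2.535 ✓
  N = 0.005 -> Y = 0.005 ✓
  N = 0.252 -> Y = 0.252 ✓
All samples match this transformation.

(a) |N|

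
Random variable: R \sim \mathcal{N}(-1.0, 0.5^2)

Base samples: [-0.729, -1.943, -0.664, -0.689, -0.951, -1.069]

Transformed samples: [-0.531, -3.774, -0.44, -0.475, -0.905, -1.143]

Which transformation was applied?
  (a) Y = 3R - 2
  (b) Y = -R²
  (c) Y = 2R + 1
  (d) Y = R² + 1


Checking option (b) Y = -R²:
  R = -0.729 -> Y = -0.531 ✓
  R = -1.943 -> Y = -3.774 ✓
  R = -0.664 -> Y = -0.44 ✓
All samples match this transformation.

(b) -R²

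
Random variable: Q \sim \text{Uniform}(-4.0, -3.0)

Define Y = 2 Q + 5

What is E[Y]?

For Y = 2Q + 5:
E[Y] = 2 * E[Q] + 5
E[Q] = (-4 - 3)/2 = -3.5
E[Y] = 2 * (-3.5) + 5 = -2

-2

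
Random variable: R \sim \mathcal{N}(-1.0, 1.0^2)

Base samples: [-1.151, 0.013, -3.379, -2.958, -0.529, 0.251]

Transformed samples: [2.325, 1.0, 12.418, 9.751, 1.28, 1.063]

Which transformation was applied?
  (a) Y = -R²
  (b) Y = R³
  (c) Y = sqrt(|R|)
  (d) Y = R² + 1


Checking option (d) Y = R² + 1:
  R = -1.151 -> Y = 2.325 ✓
  R = 0.013 -> Y = 1.0 ✓
  R = -3.379 -> Y = 12.418 ✓
All samples match this transformation.

(d) R² + 1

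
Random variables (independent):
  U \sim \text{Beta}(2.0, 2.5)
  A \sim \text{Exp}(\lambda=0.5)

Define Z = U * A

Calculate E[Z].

For independent RVs: E[XY] = E[X]*E[Y]
E[U] = 0.44444444
E[A] = 2
E[Z] = 0.44444444 * 2 = 0.88888889

0.88888889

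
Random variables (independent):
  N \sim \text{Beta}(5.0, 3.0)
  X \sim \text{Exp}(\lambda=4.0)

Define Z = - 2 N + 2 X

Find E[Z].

E[Z] = -2*E[N] + 2*E[X]
E[N] = 0.625
E[X] = 0.25
E[Z] = -2*0.625 + 2*0.25 = -0.75

-0.75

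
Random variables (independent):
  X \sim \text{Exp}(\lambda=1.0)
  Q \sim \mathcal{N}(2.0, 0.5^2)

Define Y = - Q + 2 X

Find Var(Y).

For independent RVs: Var(aX + bY) = a²Var(X) + b²Var(Y)
Var(X) = 1
Var(Q) = 0.25
Var(Y) = 2²*1 + (-1)²*0.25
= 4*1 + 1*0.25 = 4.25

4.25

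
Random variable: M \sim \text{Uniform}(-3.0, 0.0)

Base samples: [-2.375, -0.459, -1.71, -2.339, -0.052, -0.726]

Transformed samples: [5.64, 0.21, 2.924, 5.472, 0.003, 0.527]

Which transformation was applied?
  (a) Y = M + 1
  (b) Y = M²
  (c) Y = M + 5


Checking option (b) Y = M²:
  M = -2.375 -> Y = 5.64 ✓
  M = -0.459 -> Y = 0.21 ✓
  M = -1.71 -> Y = 2.924 ✓
All samples match this transformation.

(b) M²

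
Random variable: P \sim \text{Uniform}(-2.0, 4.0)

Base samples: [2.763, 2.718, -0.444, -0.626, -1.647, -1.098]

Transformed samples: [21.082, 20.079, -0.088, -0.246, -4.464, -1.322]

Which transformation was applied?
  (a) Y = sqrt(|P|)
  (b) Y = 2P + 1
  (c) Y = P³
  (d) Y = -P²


Checking option (c) Y = P³:
  P = 2.763 -> Y = 21.082 ✓
  P = 2.718 -> Y = 20.079 ✓
  P = -0.444 -> Y = -0.088 ✓
All samples match this transformation.

(c) P³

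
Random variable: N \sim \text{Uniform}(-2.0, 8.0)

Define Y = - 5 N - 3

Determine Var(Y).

For Y = aN + b: Var(Y) = a² * Var(N)
Var(N) = (8 + 2)^2/12 = 8.3333333
Var(Y) = (-5)² * 8.3333333 = 25 * 8.3333333 = 208.33333

208.33333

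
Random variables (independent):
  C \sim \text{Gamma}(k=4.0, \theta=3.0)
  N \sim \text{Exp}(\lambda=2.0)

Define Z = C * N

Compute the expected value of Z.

For independent RVs: E[XY] = E[X]*E[Y]
E[C] = 12
E[N] = 0.5
E[Z] = 12 * 0.5 = 6

6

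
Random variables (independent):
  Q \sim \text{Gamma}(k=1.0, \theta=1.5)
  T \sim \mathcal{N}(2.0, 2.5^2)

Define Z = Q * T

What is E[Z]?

For independent RVs: E[XY] = E[X]*E[Y]
E[Q] = 1.5
E[T] = 2
E[Z] = 1.5 * 2 = 3

3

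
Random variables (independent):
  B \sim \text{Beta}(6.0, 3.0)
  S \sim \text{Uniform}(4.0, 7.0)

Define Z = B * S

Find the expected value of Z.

For independent RVs: E[XY] = E[X]*E[Y]
E[B] = 0.66666667
E[S] = 5.5
E[Z] = 0.66666667 * 5.5 = 3.6666667

3.6666667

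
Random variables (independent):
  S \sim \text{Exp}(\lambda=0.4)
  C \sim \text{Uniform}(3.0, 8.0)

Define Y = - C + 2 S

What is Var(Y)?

For independent RVs: Var(aX + bY) = a²Var(X) + b²Var(Y)
Var(S) = 6.25
Var(C) = 2.0833333
Var(Y) = 2²*6.25 + (-1)²*2.0833333
= 4*6.25 + 1*2.0833333 = 27.083333

27.083333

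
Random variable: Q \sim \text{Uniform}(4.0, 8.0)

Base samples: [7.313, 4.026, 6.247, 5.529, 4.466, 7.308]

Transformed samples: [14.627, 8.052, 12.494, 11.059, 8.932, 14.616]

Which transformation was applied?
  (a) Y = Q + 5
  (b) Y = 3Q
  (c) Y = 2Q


Checking option (c) Y = 2Q:
  Q = 7.313 -> Y = 14.627 ✓
  Q = 4.026 -> Y = 8.052 ✓
  Q = 6.247 -> Y = 12.494 ✓
All samples match this transformation.

(c) 2Q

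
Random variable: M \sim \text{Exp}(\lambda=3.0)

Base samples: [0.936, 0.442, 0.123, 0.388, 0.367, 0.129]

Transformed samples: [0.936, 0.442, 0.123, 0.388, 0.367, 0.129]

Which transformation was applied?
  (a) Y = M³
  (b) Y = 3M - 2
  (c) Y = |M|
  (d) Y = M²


Checking option (c) Y = |M|:
  M = 0.936 -> Y = 0.936 ✓
  M = 0.442 -> Y = 0.442 ✓
  M = 0.123 -> Y = 0.123 ✓
All samples match this transformation.

(c) |M|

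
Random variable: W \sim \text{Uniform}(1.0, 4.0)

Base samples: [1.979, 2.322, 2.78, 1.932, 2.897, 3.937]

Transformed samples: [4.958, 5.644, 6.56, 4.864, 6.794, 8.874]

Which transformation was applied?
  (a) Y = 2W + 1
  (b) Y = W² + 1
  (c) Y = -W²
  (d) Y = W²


Checking option (a) Y = 2W + 1:
  W = 1.979 -> Y = 4.958 ✓
  W = 2.322 -> Y = 5.644 ✓
  W = 2.78 -> Y = 6.56 ✓
All samples match this transformation.

(a) 2W + 1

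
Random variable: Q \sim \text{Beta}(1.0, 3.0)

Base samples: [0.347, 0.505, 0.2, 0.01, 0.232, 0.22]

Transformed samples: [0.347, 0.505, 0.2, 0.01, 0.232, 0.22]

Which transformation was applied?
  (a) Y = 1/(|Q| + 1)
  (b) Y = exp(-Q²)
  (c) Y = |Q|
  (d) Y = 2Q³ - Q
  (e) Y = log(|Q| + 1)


Checking option (c) Y = |Q|:
  Q = 0.347 -> Y = 0.347 ✓
  Q = 0.505 -> Y = 0.505 ✓
  Q = 0.2 -> Y = 0.2 ✓
All samples match this transformation.

(c) |Q|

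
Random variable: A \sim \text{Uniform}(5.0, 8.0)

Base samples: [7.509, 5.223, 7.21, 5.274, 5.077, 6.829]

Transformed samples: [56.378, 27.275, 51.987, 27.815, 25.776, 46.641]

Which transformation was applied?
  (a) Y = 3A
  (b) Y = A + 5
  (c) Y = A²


Checking option (c) Y = A²:
  A = 7.509 -> Y = 56.378 ✓
  A = 5.223 -> Y = 27.275 ✓
  A = 7.21 -> Y = 51.987 ✓
All samples match this transformation.

(c) A²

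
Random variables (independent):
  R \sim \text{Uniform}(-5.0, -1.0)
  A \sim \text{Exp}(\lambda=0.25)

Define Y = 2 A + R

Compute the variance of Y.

For independent RVs: Var(aX + bY) = a²Var(X) + b²Var(Y)
Var(R) = 1.3333333
Var(A) = 16
Var(Y) = 1²*1.3333333 + 2²*16
= 1*1.3333333 + 4*16 = 65.333333

65.333333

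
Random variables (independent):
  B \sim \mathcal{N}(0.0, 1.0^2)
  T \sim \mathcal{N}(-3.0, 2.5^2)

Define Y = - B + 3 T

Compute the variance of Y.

For independent RVs: Var(aX + bY) = a²Var(X) + b²Var(Y)
Var(B) = 1
Var(T) = 6.25
Var(Y) = (-1)²*1 + 3²*6.25
= 1*1 + 9*6.25 = 57.25

57.25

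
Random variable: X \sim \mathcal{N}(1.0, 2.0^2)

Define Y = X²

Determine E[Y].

Using E[X²] = Var(X) + (E[X])²:
E[X] = 1
Var(X) = 2.0^2 = 4
E[X²] = 4 + 1² = 4 + 1 = 5

5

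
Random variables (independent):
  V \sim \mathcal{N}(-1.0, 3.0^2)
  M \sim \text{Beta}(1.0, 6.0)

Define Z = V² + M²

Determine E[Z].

E[Z] = E[V²] + E[M²]
E[V²] = Var(V) + E[V]² = 9 + 1 = 10
E[M²] = Var(M) + E[M]² = 0.015306122 + 0.020408163 = 0.035714286
E[Z] = 10 + 0.035714286 = 10.035714

10.035714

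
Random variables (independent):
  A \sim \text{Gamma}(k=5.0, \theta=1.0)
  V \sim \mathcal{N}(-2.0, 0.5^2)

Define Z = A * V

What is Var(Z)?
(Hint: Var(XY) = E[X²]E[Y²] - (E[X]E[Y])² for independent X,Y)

Var(XY) = E[X²]E[Y²] - (E[X]E[Y])²
E[A] = 5, Var(A) = 5
E[V] = -2, Var(V) = 0.25
E[A²] = 5 + 5² = 30
E[V²] = 0.25 + (-2)² = 4.25
Var(Z) = 30*4.25 - (5*(-2))²
= 127.5 - 100 = 27.5

27.5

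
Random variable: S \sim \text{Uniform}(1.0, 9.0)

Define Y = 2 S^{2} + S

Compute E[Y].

E[Y] = 2*E[S²] + 1*E[S]
E[S] = 5
E[S²] = Var(S) + (E[S])² = 5.3333333 + 25 = 30.333333
E[Y] = 2*30.333333 + 1*5 = 65.666667

65.666667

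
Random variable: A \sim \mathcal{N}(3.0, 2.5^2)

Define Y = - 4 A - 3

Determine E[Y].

For Y = -4A - 3:
E[Y] = -4 * E[A] - 3
E[A] = 3.0 = 3
E[Y] = -4 * 3 - 3 = -15

-15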